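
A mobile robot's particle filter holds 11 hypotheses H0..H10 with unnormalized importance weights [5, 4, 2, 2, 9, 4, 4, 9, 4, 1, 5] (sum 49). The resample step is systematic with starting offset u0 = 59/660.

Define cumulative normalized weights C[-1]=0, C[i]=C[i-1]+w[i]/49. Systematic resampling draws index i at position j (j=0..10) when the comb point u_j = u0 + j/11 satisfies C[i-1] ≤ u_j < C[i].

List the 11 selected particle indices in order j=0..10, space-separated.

0 1 4 4 5 6 7 7 8 10 10

C = [5/49, 9/49, 11/49, 13/49, 22/49, 26/49, 30/49, 39/49, 43/49, 44/49, 1]
j=0: u_0=59/660 ∈ [0, 5/49) → index 0
j=1: u_1=119/660 ∈ [5/49, 9/49) → index 1
j=2: u_2=179/660 ∈ [13/49, 22/49) → index 4
j=3: u_3=239/660 ∈ [13/49, 22/49) → index 4
j=4: u_4=299/660 ∈ [22/49, 26/49) → index 5
j=5: u_5=359/660 ∈ [26/49, 30/49) → index 6
j=6: u_6=419/660 ∈ [30/49, 39/49) → index 7
j=7: u_7=479/660 ∈ [30/49, 39/49) → index 7
j=8: u_8=49/60 ∈ [39/49, 43/49) → index 8
j=9: u_9=599/660 ∈ [44/49, 1) → index 10
j=10: u_10=659/660 ∈ [44/49, 1) → index 10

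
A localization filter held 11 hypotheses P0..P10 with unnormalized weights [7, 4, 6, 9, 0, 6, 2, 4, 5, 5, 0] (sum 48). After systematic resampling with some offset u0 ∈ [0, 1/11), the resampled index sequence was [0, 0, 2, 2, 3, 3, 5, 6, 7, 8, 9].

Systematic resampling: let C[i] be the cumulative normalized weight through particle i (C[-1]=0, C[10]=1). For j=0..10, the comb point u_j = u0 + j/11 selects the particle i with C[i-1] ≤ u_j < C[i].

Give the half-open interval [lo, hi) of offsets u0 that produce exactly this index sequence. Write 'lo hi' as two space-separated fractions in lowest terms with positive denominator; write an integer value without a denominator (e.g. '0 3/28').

C = [7/48, 11/48, 17/48, 13/24, 13/24, 2/3, 17/24, 19/24, 43/48, 1, 1]
j=0 picked index 0: u0 ∈ [0, 7/48)
j=1 picked index 0: u0 ∈ [-1/11, 29/528)
j=2 picked index 2: u0 ∈ [25/528, 91/528)
j=3 picked index 2: u0 ∈ [-23/528, 43/528)
j=4 picked index 3: u0 ∈ [-5/528, 47/264)
j=5 picked index 3: u0 ∈ [-53/528, 23/264)
j=6 picked index 5: u0 ∈ [-1/264, 4/33)
j=7 picked index 6: u0 ∈ [1/33, 19/264)
j=8 picked index 7: u0 ∈ [-5/264, 17/264)
j=9 picked index 8: u0 ∈ [-7/264, 41/528)
j=10 picked index 9: u0 ∈ [-7/528, 1/11)
intersection: [25/528, 29/528)

25/528 29/528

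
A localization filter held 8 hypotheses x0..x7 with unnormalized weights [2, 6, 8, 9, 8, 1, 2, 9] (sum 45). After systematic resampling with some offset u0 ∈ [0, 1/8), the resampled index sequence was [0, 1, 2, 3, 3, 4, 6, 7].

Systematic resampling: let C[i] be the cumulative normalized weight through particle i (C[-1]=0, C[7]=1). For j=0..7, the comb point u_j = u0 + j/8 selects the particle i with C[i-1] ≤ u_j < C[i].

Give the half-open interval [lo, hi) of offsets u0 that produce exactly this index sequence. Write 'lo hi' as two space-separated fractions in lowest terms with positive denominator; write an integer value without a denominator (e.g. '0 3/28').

1/180 2/45

C = [2/45, 8/45, 16/45, 5/9, 11/15, 34/45, 4/5, 1]
j=0 picked index 0: u0 ∈ [0, 2/45)
j=1 picked index 1: u0 ∈ [-29/360, 19/360)
j=2 picked index 2: u0 ∈ [-13/180, 19/180)
j=3 picked index 3: u0 ∈ [-7/360, 13/72)
j=4 picked index 3: u0 ∈ [-13/90, 1/18)
j=5 picked index 4: u0 ∈ [-5/72, 13/120)
j=6 picked index 6: u0 ∈ [1/180, 1/20)
j=7 picked index 7: u0 ∈ [-3/40, 1/8)
intersection: [1/180, 2/45)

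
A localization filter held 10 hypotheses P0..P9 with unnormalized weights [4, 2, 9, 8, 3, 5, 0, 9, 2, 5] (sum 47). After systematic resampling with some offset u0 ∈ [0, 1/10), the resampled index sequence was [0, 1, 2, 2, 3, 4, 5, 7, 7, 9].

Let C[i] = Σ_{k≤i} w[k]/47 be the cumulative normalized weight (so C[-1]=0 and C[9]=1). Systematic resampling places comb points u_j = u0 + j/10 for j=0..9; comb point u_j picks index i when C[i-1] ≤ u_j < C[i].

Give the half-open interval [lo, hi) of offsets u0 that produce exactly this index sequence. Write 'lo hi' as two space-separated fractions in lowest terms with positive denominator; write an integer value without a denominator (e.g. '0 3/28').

0 9/470

C = [4/47, 6/47, 15/47, 23/47, 26/47, 31/47, 31/47, 40/47, 42/47, 1]
j=0 picked index 0: u0 ∈ [0, 4/47)
j=1 picked index 1: u0 ∈ [-7/470, 13/470)
j=2 picked index 2: u0 ∈ [-17/235, 28/235)
j=3 picked index 2: u0 ∈ [-81/470, 9/470)
j=4 picked index 3: u0 ∈ [-19/235, 21/235)
j=5 picked index 4: u0 ∈ [-1/94, 5/94)
j=6 picked index 5: u0 ∈ [-11/235, 14/235)
j=7 picked index 7: u0 ∈ [-19/470, 71/470)
j=8 picked index 7: u0 ∈ [-33/235, 12/235)
j=9 picked index 9: u0 ∈ [-3/470, 1/10)
intersection: [0, 9/470)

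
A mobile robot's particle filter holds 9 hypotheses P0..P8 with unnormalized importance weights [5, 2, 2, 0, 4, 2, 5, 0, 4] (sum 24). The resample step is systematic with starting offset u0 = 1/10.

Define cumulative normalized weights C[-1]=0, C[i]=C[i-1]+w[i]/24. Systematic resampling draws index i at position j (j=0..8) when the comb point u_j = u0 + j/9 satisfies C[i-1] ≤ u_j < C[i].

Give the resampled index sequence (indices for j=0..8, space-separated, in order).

C = [5/24, 7/24, 3/8, 3/8, 13/24, 5/8, 5/6, 5/6, 1]
j=0: u_0=1/10 ∈ [0, 5/24) → index 0
j=1: u_1=19/90 ∈ [5/24, 7/24) → index 1
j=2: u_2=29/90 ∈ [7/24, 3/8) → index 2
j=3: u_3=13/30 ∈ [3/8, 13/24) → index 4
j=4: u_4=49/90 ∈ [13/24, 5/8) → index 5
j=5: u_5=59/90 ∈ [5/8, 5/6) → index 6
j=6: u_6=23/30 ∈ [5/8, 5/6) → index 6
j=7: u_7=79/90 ∈ [5/6, 1) → index 8
j=8: u_8=89/90 ∈ [5/6, 1) → index 8

0 1 2 4 5 6 6 8 8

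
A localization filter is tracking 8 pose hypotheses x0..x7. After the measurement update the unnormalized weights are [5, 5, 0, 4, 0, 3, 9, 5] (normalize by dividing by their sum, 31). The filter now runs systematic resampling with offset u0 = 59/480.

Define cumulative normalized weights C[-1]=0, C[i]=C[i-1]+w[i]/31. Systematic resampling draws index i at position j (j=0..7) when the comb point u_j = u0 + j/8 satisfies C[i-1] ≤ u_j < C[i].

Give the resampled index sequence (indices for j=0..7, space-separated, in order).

C = [5/31, 10/31, 10/31, 14/31, 14/31, 17/31, 26/31, 1]
j=0: u_0=59/480 ∈ [0, 5/31) → index 0
j=1: u_1=119/480 ∈ [5/31, 10/31) → index 1
j=2: u_2=179/480 ∈ [10/31, 14/31) → index 3
j=3: u_3=239/480 ∈ [14/31, 17/31) → index 5
j=4: u_4=299/480 ∈ [17/31, 26/31) → index 6
j=5: u_5=359/480 ∈ [17/31, 26/31) → index 6
j=6: u_6=419/480 ∈ [26/31, 1) → index 7
j=7: u_7=479/480 ∈ [26/31, 1) → index 7

0 1 3 5 6 6 7 7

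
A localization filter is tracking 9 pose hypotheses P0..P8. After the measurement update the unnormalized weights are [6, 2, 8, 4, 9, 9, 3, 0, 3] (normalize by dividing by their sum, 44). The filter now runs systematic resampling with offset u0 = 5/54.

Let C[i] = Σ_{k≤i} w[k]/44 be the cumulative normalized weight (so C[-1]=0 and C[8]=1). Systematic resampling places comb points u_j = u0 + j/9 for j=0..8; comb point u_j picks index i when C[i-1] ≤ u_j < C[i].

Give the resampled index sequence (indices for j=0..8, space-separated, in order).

0 2 2 3 4 4 5 6 8

C = [3/22, 2/11, 4/11, 5/11, 29/44, 19/22, 41/44, 41/44, 1]
j=0: u_0=5/54 ∈ [0, 3/22) → index 0
j=1: u_1=11/54 ∈ [2/11, 4/11) → index 2
j=2: u_2=17/54 ∈ [2/11, 4/11) → index 2
j=3: u_3=23/54 ∈ [4/11, 5/11) → index 3
j=4: u_4=29/54 ∈ [5/11, 29/44) → index 4
j=5: u_5=35/54 ∈ [5/11, 29/44) → index 4
j=6: u_6=41/54 ∈ [29/44, 19/22) → index 5
j=7: u_7=47/54 ∈ [19/22, 41/44) → index 6
j=8: u_8=53/54 ∈ [41/44, 1) → index 8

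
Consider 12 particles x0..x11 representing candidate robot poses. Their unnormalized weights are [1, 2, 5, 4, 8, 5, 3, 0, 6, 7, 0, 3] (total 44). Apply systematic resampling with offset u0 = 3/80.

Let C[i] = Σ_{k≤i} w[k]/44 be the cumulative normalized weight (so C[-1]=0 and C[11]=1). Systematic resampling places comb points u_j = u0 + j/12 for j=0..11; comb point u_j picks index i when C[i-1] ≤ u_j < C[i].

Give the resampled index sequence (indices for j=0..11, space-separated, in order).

1 2 3 4 4 4 5 6 8 9 9 11

C = [1/44, 3/44, 2/11, 3/11, 5/11, 25/44, 7/11, 7/11, 17/22, 41/44, 41/44, 1]
j=0: u_0=3/80 ∈ [1/44, 3/44) → index 1
j=1: u_1=29/240 ∈ [3/44, 2/11) → index 2
j=2: u_2=49/240 ∈ [2/11, 3/11) → index 3
j=3: u_3=23/80 ∈ [3/11, 5/11) → index 4
j=4: u_4=89/240 ∈ [3/11, 5/11) → index 4
j=5: u_5=109/240 ∈ [3/11, 5/11) → index 4
j=6: u_6=43/80 ∈ [5/11, 25/44) → index 5
j=7: u_7=149/240 ∈ [25/44, 7/11) → index 6
j=8: u_8=169/240 ∈ [7/11, 17/22) → index 8
j=9: u_9=63/80 ∈ [17/22, 41/44) → index 9
j=10: u_10=209/240 ∈ [17/22, 41/44) → index 9
j=11: u_11=229/240 ∈ [41/44, 1) → index 11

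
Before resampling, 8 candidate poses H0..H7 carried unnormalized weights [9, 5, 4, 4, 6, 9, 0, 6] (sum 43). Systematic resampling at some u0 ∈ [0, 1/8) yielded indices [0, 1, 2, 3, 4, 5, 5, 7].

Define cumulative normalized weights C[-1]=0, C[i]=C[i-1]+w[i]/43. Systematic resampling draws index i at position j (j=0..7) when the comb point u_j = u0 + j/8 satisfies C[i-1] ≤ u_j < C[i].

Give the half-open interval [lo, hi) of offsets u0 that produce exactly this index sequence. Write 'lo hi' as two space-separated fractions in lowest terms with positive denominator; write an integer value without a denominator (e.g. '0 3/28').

C = [9/43, 14/43, 18/43, 22/43, 28/43, 37/43, 37/43, 1]
j=0 picked index 0: u0 ∈ [0, 9/43)
j=1 picked index 1: u0 ∈ [29/344, 69/344)
j=2 picked index 2: u0 ∈ [13/172, 29/172)
j=3 picked index 3: u0 ∈ [15/344, 47/344)
j=4 picked index 4: u0 ∈ [1/86, 13/86)
j=5 picked index 5: u0 ∈ [9/344, 81/344)
j=6 picked index 5: u0 ∈ [-17/172, 19/172)
j=7 picked index 7: u0 ∈ [-5/344, 1/8)
intersection: [29/344, 19/172)

29/344 19/172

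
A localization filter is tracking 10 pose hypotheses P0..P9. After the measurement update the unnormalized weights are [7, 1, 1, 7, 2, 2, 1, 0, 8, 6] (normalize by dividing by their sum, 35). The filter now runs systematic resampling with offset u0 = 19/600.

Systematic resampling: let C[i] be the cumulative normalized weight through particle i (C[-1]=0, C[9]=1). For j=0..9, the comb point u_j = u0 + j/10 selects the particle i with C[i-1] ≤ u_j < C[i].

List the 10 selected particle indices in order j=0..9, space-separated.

0 0 2 3 3 5 8 8 9 9

C = [1/5, 8/35, 9/35, 16/35, 18/35, 4/7, 3/5, 3/5, 29/35, 1]
j=0: u_0=19/600 ∈ [0, 1/5) → index 0
j=1: u_1=79/600 ∈ [0, 1/5) → index 0
j=2: u_2=139/600 ∈ [8/35, 9/35) → index 2
j=3: u_3=199/600 ∈ [9/35, 16/35) → index 3
j=4: u_4=259/600 ∈ [9/35, 16/35) → index 3
j=5: u_5=319/600 ∈ [18/35, 4/7) → index 5
j=6: u_6=379/600 ∈ [3/5, 29/35) → index 8
j=7: u_7=439/600 ∈ [3/5, 29/35) → index 8
j=8: u_8=499/600 ∈ [29/35, 1) → index 9
j=9: u_9=559/600 ∈ [29/35, 1) → index 9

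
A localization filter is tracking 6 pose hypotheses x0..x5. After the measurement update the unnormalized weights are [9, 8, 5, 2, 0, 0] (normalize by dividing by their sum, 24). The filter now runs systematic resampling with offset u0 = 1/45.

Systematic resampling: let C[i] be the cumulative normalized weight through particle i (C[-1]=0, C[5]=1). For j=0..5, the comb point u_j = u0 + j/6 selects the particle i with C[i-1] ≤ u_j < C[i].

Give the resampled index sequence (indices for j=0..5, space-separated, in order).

C = [3/8, 17/24, 11/12, 1, 1, 1]
j=0: u_0=1/45 ∈ [0, 3/8) → index 0
j=1: u_1=17/90 ∈ [0, 3/8) → index 0
j=2: u_2=16/45 ∈ [0, 3/8) → index 0
j=3: u_3=47/90 ∈ [3/8, 17/24) → index 1
j=4: u_4=31/45 ∈ [3/8, 17/24) → index 1
j=5: u_5=77/90 ∈ [17/24, 11/12) → index 2

0 0 0 1 1 2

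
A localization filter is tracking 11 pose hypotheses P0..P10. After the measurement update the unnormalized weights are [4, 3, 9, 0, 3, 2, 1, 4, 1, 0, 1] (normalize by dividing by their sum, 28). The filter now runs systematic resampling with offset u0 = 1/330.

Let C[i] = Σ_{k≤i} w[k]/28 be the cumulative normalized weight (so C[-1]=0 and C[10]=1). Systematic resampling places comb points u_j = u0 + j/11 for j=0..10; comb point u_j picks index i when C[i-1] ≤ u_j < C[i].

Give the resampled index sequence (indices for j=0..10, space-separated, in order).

C = [1/7, 1/4, 4/7, 4/7, 19/28, 3/4, 11/14, 13/14, 27/28, 27/28, 1]
j=0: u_0=1/330 ∈ [0, 1/7) → index 0
j=1: u_1=31/330 ∈ [0, 1/7) → index 0
j=2: u_2=61/330 ∈ [1/7, 1/4) → index 1
j=3: u_3=91/330 ∈ [1/4, 4/7) → index 2
j=4: u_4=11/30 ∈ [1/4, 4/7) → index 2
j=5: u_5=151/330 ∈ [1/4, 4/7) → index 2
j=6: u_6=181/330 ∈ [1/4, 4/7) → index 2
j=7: u_7=211/330 ∈ [4/7, 19/28) → index 4
j=8: u_8=241/330 ∈ [19/28, 3/4) → index 5
j=9: u_9=271/330 ∈ [11/14, 13/14) → index 7
j=10: u_10=301/330 ∈ [11/14, 13/14) → index 7

0 0 1 2 2 2 2 4 5 7 7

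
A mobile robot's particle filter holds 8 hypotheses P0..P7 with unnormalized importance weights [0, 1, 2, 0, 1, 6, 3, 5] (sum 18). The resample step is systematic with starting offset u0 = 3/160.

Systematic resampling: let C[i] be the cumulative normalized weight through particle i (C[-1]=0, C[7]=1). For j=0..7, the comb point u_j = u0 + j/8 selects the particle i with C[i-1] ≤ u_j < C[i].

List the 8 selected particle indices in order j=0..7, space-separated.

1 2 5 5 5 6 7 7

C = [0, 1/18, 1/6, 1/6, 2/9, 5/9, 13/18, 1]
j=0: u_0=3/160 ∈ [0, 1/18) → index 1
j=1: u_1=23/160 ∈ [1/18, 1/6) → index 2
j=2: u_2=43/160 ∈ [2/9, 5/9) → index 5
j=3: u_3=63/160 ∈ [2/9, 5/9) → index 5
j=4: u_4=83/160 ∈ [2/9, 5/9) → index 5
j=5: u_5=103/160 ∈ [5/9, 13/18) → index 6
j=6: u_6=123/160 ∈ [13/18, 1) → index 7
j=7: u_7=143/160 ∈ [13/18, 1) → index 7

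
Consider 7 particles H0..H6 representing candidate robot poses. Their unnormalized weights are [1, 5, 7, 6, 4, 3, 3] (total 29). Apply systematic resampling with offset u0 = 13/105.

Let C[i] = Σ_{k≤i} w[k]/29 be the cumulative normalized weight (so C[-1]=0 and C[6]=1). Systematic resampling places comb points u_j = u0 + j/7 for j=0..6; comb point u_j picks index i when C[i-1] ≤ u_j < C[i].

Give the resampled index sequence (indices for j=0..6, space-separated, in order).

1 2 2 3 4 5 6

C = [1/29, 6/29, 13/29, 19/29, 23/29, 26/29, 1]
j=0: u_0=13/105 ∈ [1/29, 6/29) → index 1
j=1: u_1=4/15 ∈ [6/29, 13/29) → index 2
j=2: u_2=43/105 ∈ [6/29, 13/29) → index 2
j=3: u_3=58/105 ∈ [13/29, 19/29) → index 3
j=4: u_4=73/105 ∈ [19/29, 23/29) → index 4
j=5: u_5=88/105 ∈ [23/29, 26/29) → index 5
j=6: u_6=103/105 ∈ [26/29, 1) → index 6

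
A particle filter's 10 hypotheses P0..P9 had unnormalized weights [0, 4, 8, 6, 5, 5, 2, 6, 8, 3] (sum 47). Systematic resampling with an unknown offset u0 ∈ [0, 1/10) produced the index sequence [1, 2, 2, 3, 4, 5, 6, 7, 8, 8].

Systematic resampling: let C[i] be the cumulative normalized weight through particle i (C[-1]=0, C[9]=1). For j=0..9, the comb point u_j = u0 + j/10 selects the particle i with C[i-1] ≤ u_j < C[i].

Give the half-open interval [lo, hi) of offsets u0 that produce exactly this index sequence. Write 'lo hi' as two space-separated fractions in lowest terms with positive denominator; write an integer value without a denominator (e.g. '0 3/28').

C = [0, 4/47, 12/47, 18/47, 23/47, 28/47, 30/47, 36/47, 44/47, 1]
j=0 picked index 1: u0 ∈ [0, 4/47)
j=1 picked index 2: u0 ∈ [-7/470, 73/470)
j=2 picked index 2: u0 ∈ [-27/235, 13/235)
j=3 picked index 3: u0 ∈ [-21/470, 39/470)
j=4 picked index 4: u0 ∈ [-4/235, 21/235)
j=5 picked index 5: u0 ∈ [-1/94, 9/94)
j=6 picked index 6: u0 ∈ [-1/235, 9/235)
j=7 picked index 7: u0 ∈ [-29/470, 31/470)
j=8 picked index 8: u0 ∈ [-8/235, 32/235)
j=9 picked index 8: u0 ∈ [-63/470, 17/470)
intersection: [0, 17/470)

0 17/470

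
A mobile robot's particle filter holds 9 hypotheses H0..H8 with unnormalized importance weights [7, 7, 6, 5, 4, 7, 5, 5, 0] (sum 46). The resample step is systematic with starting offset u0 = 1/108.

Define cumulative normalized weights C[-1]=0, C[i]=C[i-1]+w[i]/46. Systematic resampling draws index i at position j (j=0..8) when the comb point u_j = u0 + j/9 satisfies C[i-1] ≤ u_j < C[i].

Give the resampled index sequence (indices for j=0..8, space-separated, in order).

0 0 1 2 3 4 5 6 7

C = [7/46, 7/23, 10/23, 25/46, 29/46, 18/23, 41/46, 1, 1]
j=0: u_0=1/108 ∈ [0, 7/46) → index 0
j=1: u_1=13/108 ∈ [0, 7/46) → index 0
j=2: u_2=25/108 ∈ [7/46, 7/23) → index 1
j=3: u_3=37/108 ∈ [7/23, 10/23) → index 2
j=4: u_4=49/108 ∈ [10/23, 25/46) → index 3
j=5: u_5=61/108 ∈ [25/46, 29/46) → index 4
j=6: u_6=73/108 ∈ [29/46, 18/23) → index 5
j=7: u_7=85/108 ∈ [18/23, 41/46) → index 6
j=8: u_8=97/108 ∈ [41/46, 1) → index 7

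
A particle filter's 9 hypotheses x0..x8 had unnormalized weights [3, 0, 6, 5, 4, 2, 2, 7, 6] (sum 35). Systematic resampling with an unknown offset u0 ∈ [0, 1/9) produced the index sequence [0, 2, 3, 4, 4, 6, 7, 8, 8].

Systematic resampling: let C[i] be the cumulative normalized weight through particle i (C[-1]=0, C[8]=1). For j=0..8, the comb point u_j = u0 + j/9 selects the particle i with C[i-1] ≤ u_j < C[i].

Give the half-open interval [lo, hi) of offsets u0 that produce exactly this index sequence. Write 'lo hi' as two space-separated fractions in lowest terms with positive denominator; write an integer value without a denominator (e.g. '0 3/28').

C = [3/35, 3/35, 9/35, 2/5, 18/35, 4/7, 22/35, 29/35, 1]
j=0 picked index 0: u0 ∈ [0, 3/35)
j=1 picked index 2: u0 ∈ [-8/315, 46/315)
j=2 picked index 3: u0 ∈ [11/315, 8/45)
j=3 picked index 4: u0 ∈ [1/15, 19/105)
j=4 picked index 4: u0 ∈ [-2/45, 22/315)
j=5 picked index 6: u0 ∈ [1/63, 23/315)
j=6 picked index 7: u0 ∈ [-4/105, 17/105)
j=7 picked index 8: u0 ∈ [16/315, 2/9)
j=8 picked index 8: u0 ∈ [-19/315, 1/9)
intersection: [1/15, 22/315)

1/15 22/315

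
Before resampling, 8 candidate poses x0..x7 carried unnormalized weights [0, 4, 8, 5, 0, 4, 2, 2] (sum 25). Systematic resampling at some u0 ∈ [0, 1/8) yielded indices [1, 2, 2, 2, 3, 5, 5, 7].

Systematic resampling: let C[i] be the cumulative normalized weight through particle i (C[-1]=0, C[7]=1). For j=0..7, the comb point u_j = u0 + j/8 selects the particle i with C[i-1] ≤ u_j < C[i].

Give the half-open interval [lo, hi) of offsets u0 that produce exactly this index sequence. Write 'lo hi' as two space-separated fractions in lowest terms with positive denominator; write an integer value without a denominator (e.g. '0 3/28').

11/200 9/100

C = [0, 4/25, 12/25, 17/25, 17/25, 21/25, 23/25, 1]
j=0 picked index 1: u0 ∈ [0, 4/25)
j=1 picked index 2: u0 ∈ [7/200, 71/200)
j=2 picked index 2: u0 ∈ [-9/100, 23/100)
j=3 picked index 2: u0 ∈ [-43/200, 21/200)
j=4 picked index 3: u0 ∈ [-1/50, 9/50)
j=5 picked index 5: u0 ∈ [11/200, 43/200)
j=6 picked index 5: u0 ∈ [-7/100, 9/100)
j=7 picked index 7: u0 ∈ [9/200, 1/8)
intersection: [11/200, 9/100)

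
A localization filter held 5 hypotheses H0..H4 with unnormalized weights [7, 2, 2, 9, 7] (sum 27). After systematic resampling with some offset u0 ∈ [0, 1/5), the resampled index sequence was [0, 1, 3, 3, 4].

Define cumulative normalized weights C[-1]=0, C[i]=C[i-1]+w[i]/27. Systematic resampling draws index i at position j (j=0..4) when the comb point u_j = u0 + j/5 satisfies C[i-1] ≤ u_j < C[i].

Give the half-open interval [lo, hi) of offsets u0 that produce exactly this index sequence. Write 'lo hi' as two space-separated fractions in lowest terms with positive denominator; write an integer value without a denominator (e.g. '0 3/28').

C = [7/27, 1/3, 11/27, 20/27, 1]
j=0 picked index 0: u0 ∈ [0, 7/27)
j=1 picked index 1: u0 ∈ [8/135, 2/15)
j=2 picked index 3: u0 ∈ [1/135, 46/135)
j=3 picked index 3: u0 ∈ [-26/135, 19/135)
j=4 picked index 4: u0 ∈ [-8/135, 1/5)
intersection: [8/135, 2/15)

8/135 2/15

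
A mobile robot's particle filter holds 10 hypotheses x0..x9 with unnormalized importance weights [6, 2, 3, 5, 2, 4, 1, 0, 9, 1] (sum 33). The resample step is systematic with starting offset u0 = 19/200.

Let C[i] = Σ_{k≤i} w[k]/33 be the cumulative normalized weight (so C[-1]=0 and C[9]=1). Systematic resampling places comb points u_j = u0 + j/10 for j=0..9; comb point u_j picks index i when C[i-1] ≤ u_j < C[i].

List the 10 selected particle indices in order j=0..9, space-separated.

C = [2/11, 8/33, 1/3, 16/33, 6/11, 2/3, 23/33, 23/33, 32/33, 1]
j=0: u_0=19/200 ∈ [0, 2/11) → index 0
j=1: u_1=39/200 ∈ [2/11, 8/33) → index 1
j=2: u_2=59/200 ∈ [8/33, 1/3) → index 2
j=3: u_3=79/200 ∈ [1/3, 16/33) → index 3
j=4: u_4=99/200 ∈ [16/33, 6/11) → index 4
j=5: u_5=119/200 ∈ [6/11, 2/3) → index 5
j=6: u_6=139/200 ∈ [2/3, 23/33) → index 6
j=7: u_7=159/200 ∈ [23/33, 32/33) → index 8
j=8: u_8=179/200 ∈ [23/33, 32/33) → index 8
j=9: u_9=199/200 ∈ [32/33, 1) → index 9

0 1 2 3 4 5 6 8 8 9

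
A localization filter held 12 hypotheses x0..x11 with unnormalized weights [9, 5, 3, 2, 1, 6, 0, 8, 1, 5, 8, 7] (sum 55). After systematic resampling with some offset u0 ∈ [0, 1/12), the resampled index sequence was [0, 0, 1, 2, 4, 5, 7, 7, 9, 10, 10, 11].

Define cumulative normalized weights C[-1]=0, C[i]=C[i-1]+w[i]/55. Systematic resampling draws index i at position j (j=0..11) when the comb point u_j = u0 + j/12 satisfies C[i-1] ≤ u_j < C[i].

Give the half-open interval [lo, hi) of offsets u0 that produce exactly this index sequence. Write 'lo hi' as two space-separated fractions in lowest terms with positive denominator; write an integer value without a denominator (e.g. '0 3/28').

C = [9/55, 14/55, 17/55, 19/55, 4/11, 26/55, 26/55, 34/55, 7/11, 8/11, 48/55, 1]
j=0 picked index 0: u0 ∈ [0, 9/55)
j=1 picked index 0: u0 ∈ [-1/12, 53/660)
j=2 picked index 1: u0 ∈ [-1/330, 29/330)
j=3 picked index 2: u0 ∈ [1/220, 13/220)
j=4 picked index 4: u0 ∈ [2/165, 1/33)
j=5 picked index 5: u0 ∈ [-7/132, 37/660)
j=6 picked index 7: u0 ∈ [-3/110, 13/110)
j=7 picked index 7: u0 ∈ [-73/660, 23/660)
j=8 picked index 9: u0 ∈ [-1/33, 2/33)
j=9 picked index 10: u0 ∈ [-1/44, 27/220)
j=10 picked index 10: u0 ∈ [-7/66, 13/330)
j=11 picked index 11: u0 ∈ [-29/660, 1/12)
intersection: [2/165, 1/33)

2/165 1/33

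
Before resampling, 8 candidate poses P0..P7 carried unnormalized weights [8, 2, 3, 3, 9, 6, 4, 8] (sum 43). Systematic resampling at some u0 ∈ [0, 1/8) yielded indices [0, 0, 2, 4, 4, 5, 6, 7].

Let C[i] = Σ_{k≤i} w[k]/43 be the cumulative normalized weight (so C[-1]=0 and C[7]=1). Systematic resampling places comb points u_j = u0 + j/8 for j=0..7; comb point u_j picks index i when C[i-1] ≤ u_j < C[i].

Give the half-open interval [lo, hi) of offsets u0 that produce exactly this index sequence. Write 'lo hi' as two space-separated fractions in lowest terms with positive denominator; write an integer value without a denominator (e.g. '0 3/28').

C = [8/43, 10/43, 13/43, 16/43, 25/43, 31/43, 35/43, 1]
j=0 picked index 0: u0 ∈ [0, 8/43)
j=1 picked index 0: u0 ∈ [-1/8, 21/344)
j=2 picked index 2: u0 ∈ [-3/172, 9/172)
j=3 picked index 4: u0 ∈ [-1/344, 71/344)
j=4 picked index 4: u0 ∈ [-11/86, 7/86)
j=5 picked index 5: u0 ∈ [-15/344, 33/344)
j=6 picked index 6: u0 ∈ [-5/172, 11/172)
j=7 picked index 7: u0 ∈ [-21/344, 1/8)
intersection: [0, 9/172)

0 9/172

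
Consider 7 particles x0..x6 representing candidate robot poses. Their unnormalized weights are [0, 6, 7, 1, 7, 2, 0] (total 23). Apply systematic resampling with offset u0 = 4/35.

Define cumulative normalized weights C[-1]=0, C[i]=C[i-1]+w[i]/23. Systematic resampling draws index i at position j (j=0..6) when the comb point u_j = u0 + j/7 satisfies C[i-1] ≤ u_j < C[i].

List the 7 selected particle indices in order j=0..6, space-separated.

1 1 2 2 4 4 5

C = [0, 6/23, 13/23, 14/23, 21/23, 1, 1]
j=0: u_0=4/35 ∈ [0, 6/23) → index 1
j=1: u_1=9/35 ∈ [0, 6/23) → index 1
j=2: u_2=2/5 ∈ [6/23, 13/23) → index 2
j=3: u_3=19/35 ∈ [6/23, 13/23) → index 2
j=4: u_4=24/35 ∈ [14/23, 21/23) → index 4
j=5: u_5=29/35 ∈ [14/23, 21/23) → index 4
j=6: u_6=34/35 ∈ [21/23, 1) → index 5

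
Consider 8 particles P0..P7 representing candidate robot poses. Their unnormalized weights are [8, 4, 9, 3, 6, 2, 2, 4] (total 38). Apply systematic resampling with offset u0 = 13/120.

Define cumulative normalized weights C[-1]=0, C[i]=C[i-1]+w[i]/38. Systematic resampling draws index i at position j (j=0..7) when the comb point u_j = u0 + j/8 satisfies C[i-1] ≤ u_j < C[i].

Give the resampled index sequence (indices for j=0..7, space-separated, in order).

0 1 2 2 3 4 6 7

C = [4/19, 6/19, 21/38, 12/19, 15/19, 16/19, 17/19, 1]
j=0: u_0=13/120 ∈ [0, 4/19) → index 0
j=1: u_1=7/30 ∈ [4/19, 6/19) → index 1
j=2: u_2=43/120 ∈ [6/19, 21/38) → index 2
j=3: u_3=29/60 ∈ [6/19, 21/38) → index 2
j=4: u_4=73/120 ∈ [21/38, 12/19) → index 3
j=5: u_5=11/15 ∈ [12/19, 15/19) → index 4
j=6: u_6=103/120 ∈ [16/19, 17/19) → index 6
j=7: u_7=59/60 ∈ [17/19, 1) → index 7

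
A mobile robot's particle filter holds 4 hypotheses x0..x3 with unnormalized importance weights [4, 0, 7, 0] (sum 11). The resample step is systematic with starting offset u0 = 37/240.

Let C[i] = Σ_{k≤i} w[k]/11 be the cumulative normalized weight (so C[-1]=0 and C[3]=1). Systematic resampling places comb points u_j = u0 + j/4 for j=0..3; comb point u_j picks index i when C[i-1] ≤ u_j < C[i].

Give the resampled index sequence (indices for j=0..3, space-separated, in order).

C = [4/11, 4/11, 1, 1]
j=0: u_0=37/240 ∈ [0, 4/11) → index 0
j=1: u_1=97/240 ∈ [4/11, 1) → index 2
j=2: u_2=157/240 ∈ [4/11, 1) → index 2
j=3: u_3=217/240 ∈ [4/11, 1) → index 2

0 2 2 2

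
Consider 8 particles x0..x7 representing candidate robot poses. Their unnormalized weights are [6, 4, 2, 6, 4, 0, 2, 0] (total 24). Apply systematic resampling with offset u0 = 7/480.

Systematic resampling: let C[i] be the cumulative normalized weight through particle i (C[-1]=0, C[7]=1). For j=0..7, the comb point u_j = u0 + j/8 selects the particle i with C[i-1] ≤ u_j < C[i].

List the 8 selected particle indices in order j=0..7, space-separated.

C = [1/4, 5/12, 1/2, 3/4, 11/12, 11/12, 1, 1]
j=0: u_0=7/480 ∈ [0, 1/4) → index 0
j=1: u_1=67/480 ∈ [0, 1/4) → index 0
j=2: u_2=127/480 ∈ [1/4, 5/12) → index 1
j=3: u_3=187/480 ∈ [1/4, 5/12) → index 1
j=4: u_4=247/480 ∈ [1/2, 3/4) → index 3
j=5: u_5=307/480 ∈ [1/2, 3/4) → index 3
j=6: u_6=367/480 ∈ [3/4, 11/12) → index 4
j=7: u_7=427/480 ∈ [3/4, 11/12) → index 4

0 0 1 1 3 3 4 4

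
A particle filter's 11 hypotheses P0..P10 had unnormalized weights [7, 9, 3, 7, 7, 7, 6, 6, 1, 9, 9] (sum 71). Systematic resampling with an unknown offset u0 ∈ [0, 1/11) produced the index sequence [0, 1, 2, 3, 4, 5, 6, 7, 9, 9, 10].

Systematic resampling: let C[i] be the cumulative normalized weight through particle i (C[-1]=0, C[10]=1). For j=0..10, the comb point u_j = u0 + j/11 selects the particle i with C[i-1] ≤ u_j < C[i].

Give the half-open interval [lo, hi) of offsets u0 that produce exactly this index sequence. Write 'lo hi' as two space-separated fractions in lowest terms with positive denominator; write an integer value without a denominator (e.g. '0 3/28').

34/781 43/781

C = [7/71, 16/71, 19/71, 26/71, 33/71, 40/71, 46/71, 52/71, 53/71, 62/71, 1]
j=0 picked index 0: u0 ∈ [0, 7/71)
j=1 picked index 1: u0 ∈ [6/781, 105/781)
j=2 picked index 2: u0 ∈ [34/781, 67/781)
j=3 picked index 3: u0 ∈ [-4/781, 73/781)
j=4 picked index 4: u0 ∈ [2/781, 79/781)
j=5 picked index 5: u0 ∈ [8/781, 85/781)
j=6 picked index 6: u0 ∈ [14/781, 80/781)
j=7 picked index 7: u0 ∈ [9/781, 75/781)
j=8 picked index 9: u0 ∈ [15/781, 114/781)
j=9 picked index 9: u0 ∈ [-56/781, 43/781)
j=10 picked index 10: u0 ∈ [-28/781, 1/11)
intersection: [34/781, 43/781)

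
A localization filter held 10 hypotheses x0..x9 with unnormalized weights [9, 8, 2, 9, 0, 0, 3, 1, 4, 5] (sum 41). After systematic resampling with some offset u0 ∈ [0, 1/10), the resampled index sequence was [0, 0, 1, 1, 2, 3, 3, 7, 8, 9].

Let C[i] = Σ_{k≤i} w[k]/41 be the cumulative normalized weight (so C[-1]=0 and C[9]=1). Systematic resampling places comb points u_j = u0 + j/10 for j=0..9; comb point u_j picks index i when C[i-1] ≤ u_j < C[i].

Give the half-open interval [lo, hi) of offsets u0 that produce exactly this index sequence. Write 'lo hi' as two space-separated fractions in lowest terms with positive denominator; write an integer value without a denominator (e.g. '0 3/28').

23/410 13/205

C = [9/41, 17/41, 19/41, 28/41, 28/41, 28/41, 31/41, 32/41, 36/41, 1]
j=0 picked index 0: u0 ∈ [0, 9/41)
j=1 picked index 0: u0 ∈ [-1/10, 49/410)
j=2 picked index 1: u0 ∈ [4/205, 44/205)
j=3 picked index 1: u0 ∈ [-33/410, 47/410)
j=4 picked index 2: u0 ∈ [3/205, 13/205)
j=5 picked index 3: u0 ∈ [-3/82, 15/82)
j=6 picked index 3: u0 ∈ [-28/205, 17/205)
j=7 picked index 7: u0 ∈ [23/410, 33/410)
j=8 picked index 8: u0 ∈ [-4/205, 16/205)
j=9 picked index 9: u0 ∈ [-9/410, 1/10)
intersection: [23/410, 13/205)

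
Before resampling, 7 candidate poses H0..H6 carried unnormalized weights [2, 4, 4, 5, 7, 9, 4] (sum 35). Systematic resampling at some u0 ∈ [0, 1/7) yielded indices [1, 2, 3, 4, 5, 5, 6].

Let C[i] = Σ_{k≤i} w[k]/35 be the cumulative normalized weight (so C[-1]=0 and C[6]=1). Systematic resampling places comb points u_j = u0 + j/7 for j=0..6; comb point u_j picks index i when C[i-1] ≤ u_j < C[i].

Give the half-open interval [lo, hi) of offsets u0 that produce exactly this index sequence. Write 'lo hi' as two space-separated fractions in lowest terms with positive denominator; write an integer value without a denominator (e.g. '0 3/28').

2/35 1/7

C = [2/35, 6/35, 2/7, 3/7, 22/35, 31/35, 1]
j=0 picked index 1: u0 ∈ [2/35, 6/35)
j=1 picked index 2: u0 ∈ [1/35, 1/7)
j=2 picked index 3: u0 ∈ [0, 1/7)
j=3 picked index 4: u0 ∈ [0, 1/5)
j=4 picked index 5: u0 ∈ [2/35, 11/35)
j=5 picked index 5: u0 ∈ [-3/35, 6/35)
j=6 picked index 6: u0 ∈ [1/35, 1/7)
intersection: [2/35, 1/7)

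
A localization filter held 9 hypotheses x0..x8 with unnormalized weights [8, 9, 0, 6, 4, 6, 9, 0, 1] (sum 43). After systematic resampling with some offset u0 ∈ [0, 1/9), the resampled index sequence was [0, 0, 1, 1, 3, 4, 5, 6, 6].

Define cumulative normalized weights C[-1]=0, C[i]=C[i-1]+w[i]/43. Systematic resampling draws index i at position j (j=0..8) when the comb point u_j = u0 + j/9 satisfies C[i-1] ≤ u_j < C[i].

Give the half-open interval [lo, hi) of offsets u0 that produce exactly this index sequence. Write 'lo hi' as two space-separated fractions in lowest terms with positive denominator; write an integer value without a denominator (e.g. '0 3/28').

0 8/129

C = [8/43, 17/43, 17/43, 23/43, 27/43, 33/43, 42/43, 42/43, 1]
j=0 picked index 0: u0 ∈ [0, 8/43)
j=1 picked index 0: u0 ∈ [-1/9, 29/387)
j=2 picked index 1: u0 ∈ [-14/387, 67/387)
j=3 picked index 1: u0 ∈ [-19/129, 8/129)
j=4 picked index 3: u0 ∈ [-19/387, 35/387)
j=5 picked index 4: u0 ∈ [-8/387, 28/387)
j=6 picked index 5: u0 ∈ [-5/129, 13/129)
j=7 picked index 6: u0 ∈ [-4/387, 77/387)
j=8 picked index 6: u0 ∈ [-47/387, 34/387)
intersection: [0, 8/129)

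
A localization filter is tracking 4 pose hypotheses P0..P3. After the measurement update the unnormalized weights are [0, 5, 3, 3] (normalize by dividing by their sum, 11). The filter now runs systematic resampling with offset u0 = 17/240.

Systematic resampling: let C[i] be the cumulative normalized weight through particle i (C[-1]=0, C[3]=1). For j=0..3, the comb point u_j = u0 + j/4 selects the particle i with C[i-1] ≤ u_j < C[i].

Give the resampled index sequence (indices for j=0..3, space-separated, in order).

C = [0, 5/11, 8/11, 1]
j=0: u_0=17/240 ∈ [0, 5/11) → index 1
j=1: u_1=77/240 ∈ [0, 5/11) → index 1
j=2: u_2=137/240 ∈ [5/11, 8/11) → index 2
j=3: u_3=197/240 ∈ [8/11, 1) → index 3

1 1 2 3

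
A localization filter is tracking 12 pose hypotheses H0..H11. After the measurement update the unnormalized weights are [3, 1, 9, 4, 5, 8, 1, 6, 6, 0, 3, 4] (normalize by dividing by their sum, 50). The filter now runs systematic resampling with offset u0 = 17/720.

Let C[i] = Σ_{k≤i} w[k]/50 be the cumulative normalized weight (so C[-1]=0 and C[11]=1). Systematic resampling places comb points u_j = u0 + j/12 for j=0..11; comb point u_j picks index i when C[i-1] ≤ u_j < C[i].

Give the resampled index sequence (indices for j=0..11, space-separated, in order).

C = [3/50, 2/25, 13/50, 17/50, 11/25, 3/5, 31/50, 37/50, 43/50, 43/50, 23/25, 1]
j=0: u_0=17/720 ∈ [0, 3/50) → index 0
j=1: u_1=77/720 ∈ [2/25, 13/50) → index 2
j=2: u_2=137/720 ∈ [2/25, 13/50) → index 2
j=3: u_3=197/720 ∈ [13/50, 17/50) → index 3
j=4: u_4=257/720 ∈ [17/50, 11/25) → index 4
j=5: u_5=317/720 ∈ [11/25, 3/5) → index 5
j=6: u_6=377/720 ∈ [11/25, 3/5) → index 5
j=7: u_7=437/720 ∈ [3/5, 31/50) → index 6
j=8: u_8=497/720 ∈ [31/50, 37/50) → index 7
j=9: u_9=557/720 ∈ [37/50, 43/50) → index 8
j=10: u_10=617/720 ∈ [37/50, 43/50) → index 8
j=11: u_11=677/720 ∈ [23/25, 1) → index 11

0 2 2 3 4 5 5 6 7 8 8 11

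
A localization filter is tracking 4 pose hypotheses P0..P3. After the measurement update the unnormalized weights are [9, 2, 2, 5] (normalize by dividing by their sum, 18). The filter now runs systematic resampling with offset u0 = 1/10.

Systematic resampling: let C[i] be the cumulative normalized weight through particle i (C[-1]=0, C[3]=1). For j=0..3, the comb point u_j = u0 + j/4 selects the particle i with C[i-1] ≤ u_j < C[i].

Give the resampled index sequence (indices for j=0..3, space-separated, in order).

C = [1/2, 11/18, 13/18, 1]
j=0: u_0=1/10 ∈ [0, 1/2) → index 0
j=1: u_1=7/20 ∈ [0, 1/2) → index 0
j=2: u_2=3/5 ∈ [1/2, 11/18) → index 1
j=3: u_3=17/20 ∈ [13/18, 1) → index 3

0 0 1 3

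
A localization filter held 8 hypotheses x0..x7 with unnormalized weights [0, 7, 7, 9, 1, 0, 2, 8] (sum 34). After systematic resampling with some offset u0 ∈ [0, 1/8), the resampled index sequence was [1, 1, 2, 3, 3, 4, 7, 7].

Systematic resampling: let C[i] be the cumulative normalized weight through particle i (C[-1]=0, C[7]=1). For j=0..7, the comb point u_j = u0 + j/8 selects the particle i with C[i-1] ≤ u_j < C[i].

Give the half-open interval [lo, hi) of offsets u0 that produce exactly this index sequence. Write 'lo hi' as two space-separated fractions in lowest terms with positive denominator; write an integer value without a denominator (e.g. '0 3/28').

7/136 11/136

C = [0, 7/34, 7/17, 23/34, 12/17, 12/17, 13/17, 1]
j=0 picked index 1: u0 ∈ [0, 7/34)
j=1 picked index 1: u0 ∈ [-1/8, 11/136)
j=2 picked index 2: u0 ∈ [-3/68, 11/68)
j=3 picked index 3: u0 ∈ [5/136, 41/136)
j=4 picked index 3: u0 ∈ [-3/34, 3/17)
j=5 picked index 4: u0 ∈ [7/136, 11/136)
j=6 picked index 7: u0 ∈ [1/68, 1/4)
j=7 picked index 7: u0 ∈ [-15/136, 1/8)
intersection: [7/136, 11/136)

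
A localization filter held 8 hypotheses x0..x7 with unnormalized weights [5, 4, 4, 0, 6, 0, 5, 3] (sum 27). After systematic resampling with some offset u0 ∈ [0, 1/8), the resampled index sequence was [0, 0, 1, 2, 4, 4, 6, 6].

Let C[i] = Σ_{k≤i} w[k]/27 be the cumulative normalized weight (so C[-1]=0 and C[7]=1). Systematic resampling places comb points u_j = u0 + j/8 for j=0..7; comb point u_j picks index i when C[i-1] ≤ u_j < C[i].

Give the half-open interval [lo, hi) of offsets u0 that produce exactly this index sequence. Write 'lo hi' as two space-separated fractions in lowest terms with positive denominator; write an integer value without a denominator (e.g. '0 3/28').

0 1/72

C = [5/27, 1/3, 13/27, 13/27, 19/27, 19/27, 8/9, 1]
j=0 picked index 0: u0 ∈ [0, 5/27)
j=1 picked index 0: u0 ∈ [-1/8, 13/216)
j=2 picked index 1: u0 ∈ [-7/108, 1/12)
j=3 picked index 2: u0 ∈ [-1/24, 23/216)
j=4 picked index 4: u0 ∈ [-1/54, 11/54)
j=5 picked index 4: u0 ∈ [-31/216, 17/216)
j=6 picked index 6: u0 ∈ [-5/108, 5/36)
j=7 picked index 6: u0 ∈ [-37/216, 1/72)
intersection: [0, 1/72)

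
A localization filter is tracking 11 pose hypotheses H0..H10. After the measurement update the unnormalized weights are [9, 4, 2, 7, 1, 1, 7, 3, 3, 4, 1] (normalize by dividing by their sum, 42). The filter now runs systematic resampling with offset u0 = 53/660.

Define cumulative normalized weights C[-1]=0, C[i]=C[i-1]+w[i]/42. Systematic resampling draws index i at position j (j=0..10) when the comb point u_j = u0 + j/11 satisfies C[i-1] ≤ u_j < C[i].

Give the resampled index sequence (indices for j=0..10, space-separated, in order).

C = [3/14, 13/42, 5/14, 11/21, 23/42, 4/7, 31/42, 17/21, 37/42, 41/42, 1]
j=0: u_0=53/660 ∈ [0, 3/14) → index 0
j=1: u_1=113/660 ∈ [0, 3/14) → index 0
j=2: u_2=173/660 ∈ [3/14, 13/42) → index 1
j=3: u_3=233/660 ∈ [13/42, 5/14) → index 2
j=4: u_4=293/660 ∈ [5/14, 11/21) → index 3
j=5: u_5=353/660 ∈ [11/21, 23/42) → index 4
j=6: u_6=413/660 ∈ [4/7, 31/42) → index 6
j=7: u_7=43/60 ∈ [4/7, 31/42) → index 6
j=8: u_8=533/660 ∈ [31/42, 17/21) → index 7
j=9: u_9=593/660 ∈ [37/42, 41/42) → index 9
j=10: u_10=653/660 ∈ [41/42, 1) → index 10

0 0 1 2 3 4 6 6 7 9 10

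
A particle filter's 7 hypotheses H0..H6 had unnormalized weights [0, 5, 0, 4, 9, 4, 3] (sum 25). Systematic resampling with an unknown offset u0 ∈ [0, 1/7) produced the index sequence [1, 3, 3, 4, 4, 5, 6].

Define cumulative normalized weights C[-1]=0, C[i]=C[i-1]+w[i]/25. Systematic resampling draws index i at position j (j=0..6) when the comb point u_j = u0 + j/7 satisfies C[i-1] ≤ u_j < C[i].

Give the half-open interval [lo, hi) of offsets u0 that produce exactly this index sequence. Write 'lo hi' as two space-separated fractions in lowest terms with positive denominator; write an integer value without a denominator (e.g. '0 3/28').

C = [0, 1/5, 1/5, 9/25, 18/25, 22/25, 1]
j=0 picked index 1: u0 ∈ [0, 1/5)
j=1 picked index 3: u0 ∈ [2/35, 38/175)
j=2 picked index 3: u0 ∈ [-3/35, 13/175)
j=3 picked index 4: u0 ∈ [-12/175, 51/175)
j=4 picked index 4: u0 ∈ [-37/175, 26/175)
j=5 picked index 5: u0 ∈ [1/175, 29/175)
j=6 picked index 6: u0 ∈ [4/175, 1/7)
intersection: [2/35, 13/175)

2/35 13/175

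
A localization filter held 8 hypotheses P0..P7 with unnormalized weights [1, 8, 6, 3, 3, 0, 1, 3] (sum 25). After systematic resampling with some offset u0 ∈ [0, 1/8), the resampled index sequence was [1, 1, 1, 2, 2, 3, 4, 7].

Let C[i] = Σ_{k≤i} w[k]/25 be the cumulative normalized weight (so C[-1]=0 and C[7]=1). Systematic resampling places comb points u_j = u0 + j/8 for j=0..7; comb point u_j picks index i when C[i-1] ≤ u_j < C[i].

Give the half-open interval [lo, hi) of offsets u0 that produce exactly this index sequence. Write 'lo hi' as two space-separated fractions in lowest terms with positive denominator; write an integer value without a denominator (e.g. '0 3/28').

C = [1/25, 9/25, 3/5, 18/25, 21/25, 21/25, 22/25, 1]
j=0 picked index 1: u0 ∈ [1/25, 9/25)
j=1 picked index 1: u0 ∈ [-17/200, 47/200)
j=2 picked index 1: u0 ∈ [-21/100, 11/100)
j=3 picked index 2: u0 ∈ [-3/200, 9/40)
j=4 picked index 2: u0 ∈ [-7/50, 1/10)
j=5 picked index 3: u0 ∈ [-1/40, 19/200)
j=6 picked index 4: u0 ∈ [-3/100, 9/100)
j=7 picked index 7: u0 ∈ [1/200, 1/8)
intersection: [1/25, 9/100)

1/25 9/100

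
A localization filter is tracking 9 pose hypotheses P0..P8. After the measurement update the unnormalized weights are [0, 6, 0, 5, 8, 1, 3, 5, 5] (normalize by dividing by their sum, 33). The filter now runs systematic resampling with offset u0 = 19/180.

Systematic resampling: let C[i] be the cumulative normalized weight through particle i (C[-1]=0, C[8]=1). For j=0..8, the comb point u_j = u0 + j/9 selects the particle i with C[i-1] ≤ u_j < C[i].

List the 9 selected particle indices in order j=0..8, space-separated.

1 3 3 4 4 6 7 8 8

C = [0, 2/11, 2/11, 1/3, 19/33, 20/33, 23/33, 28/33, 1]
j=0: u_0=19/180 ∈ [0, 2/11) → index 1
j=1: u_1=13/60 ∈ [2/11, 1/3) → index 3
j=2: u_2=59/180 ∈ [2/11, 1/3) → index 3
j=3: u_3=79/180 ∈ [1/3, 19/33) → index 4
j=4: u_4=11/20 ∈ [1/3, 19/33) → index 4
j=5: u_5=119/180 ∈ [20/33, 23/33) → index 6
j=6: u_6=139/180 ∈ [23/33, 28/33) → index 7
j=7: u_7=53/60 ∈ [28/33, 1) → index 8
j=8: u_8=179/180 ∈ [28/33, 1) → index 8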